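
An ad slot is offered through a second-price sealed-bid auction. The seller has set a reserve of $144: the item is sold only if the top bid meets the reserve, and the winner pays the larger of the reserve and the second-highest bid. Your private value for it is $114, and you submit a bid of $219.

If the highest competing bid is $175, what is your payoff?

−$61

Your bid $219 is the highest and exceeds the reserve.
Price = max(second-highest bid, reserve) = max($175, $144) = $175.
Payoff = $114 − $175 = −$61.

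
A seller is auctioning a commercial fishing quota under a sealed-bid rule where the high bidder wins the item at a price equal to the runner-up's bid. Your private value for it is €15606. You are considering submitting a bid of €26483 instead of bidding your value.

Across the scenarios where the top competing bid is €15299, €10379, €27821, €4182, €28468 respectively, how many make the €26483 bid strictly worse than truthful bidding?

0

The deviation hurts exactly when the highest competing bid lies strictly between €15606 and €26483 — overbidding then wins at a price above your value.
€15299: below both → same outcome either way.
€10379: below both → same outcome either way.
€27821: above both → same outcome either way.
€4182: below both → same outcome either way.
€28468: above both → same outcome either way.
Count: 0.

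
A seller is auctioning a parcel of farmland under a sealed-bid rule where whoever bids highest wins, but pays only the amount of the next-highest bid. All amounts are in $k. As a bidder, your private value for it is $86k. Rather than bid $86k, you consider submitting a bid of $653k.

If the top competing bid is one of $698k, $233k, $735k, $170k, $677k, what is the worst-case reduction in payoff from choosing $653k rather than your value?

$698k: same outcome either way → loss $0k.
$233k: truthful gives $0k, deviation gives −$147k → loss $147k.
$735k: same outcome either way → loss $0k.
$170k: truthful gives $0k, deviation gives −$84k → loss $84k.
$677k: same outcome either way → loss $0k.
Maximum loss: $147k.

$147k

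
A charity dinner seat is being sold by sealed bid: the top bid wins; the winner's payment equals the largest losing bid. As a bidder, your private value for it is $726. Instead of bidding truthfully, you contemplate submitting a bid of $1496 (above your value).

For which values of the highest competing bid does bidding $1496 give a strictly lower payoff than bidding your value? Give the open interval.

If the competing bid is below $726, both bids win at the same price — no difference.
If it is above $1496, both bids lose — no difference.
If it lies strictly between $726 and $1496, bidding your value loses (payoff 0) while bidding $1496 wins at a price above your value (payoff negative).
So the deviation strictly hurts on the open interval ($726, $1496).
In a second-price auction your bid sets only whether you win, not what you pay, so bidding your true value is weakly dominant.

($726, $1496)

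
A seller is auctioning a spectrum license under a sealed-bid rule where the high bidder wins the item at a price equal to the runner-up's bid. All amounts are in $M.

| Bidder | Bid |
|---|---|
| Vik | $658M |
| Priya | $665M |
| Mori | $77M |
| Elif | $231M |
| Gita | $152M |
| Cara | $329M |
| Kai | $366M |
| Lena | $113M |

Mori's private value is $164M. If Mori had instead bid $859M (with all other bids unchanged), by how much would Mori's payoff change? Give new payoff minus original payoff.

The highest bid among the other bidders is $665M; Mori's bid doesn't change that.
Original bid $77M: Mori is not highest (top rival bid is $665M); payoff $0M.
Alternative bid $859M: Mori is highest, pays the top rival bid $665M; payoff $164M − $665M = −$501M.
Change in payoff = −$501M − ($0M) = −$501M.

−$501M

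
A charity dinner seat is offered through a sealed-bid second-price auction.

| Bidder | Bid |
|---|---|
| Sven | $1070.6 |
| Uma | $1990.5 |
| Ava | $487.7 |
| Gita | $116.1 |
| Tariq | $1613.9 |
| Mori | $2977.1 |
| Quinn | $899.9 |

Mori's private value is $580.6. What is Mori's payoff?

Highest bid: Mori at $2977.1, so Mori wins.
Second-highest bid: Uma at $1990.5 — that is the price the winner pays.
Mori's payoff = value − price = $580.6 − $1990.5 = −$1409.9.

−$1409.9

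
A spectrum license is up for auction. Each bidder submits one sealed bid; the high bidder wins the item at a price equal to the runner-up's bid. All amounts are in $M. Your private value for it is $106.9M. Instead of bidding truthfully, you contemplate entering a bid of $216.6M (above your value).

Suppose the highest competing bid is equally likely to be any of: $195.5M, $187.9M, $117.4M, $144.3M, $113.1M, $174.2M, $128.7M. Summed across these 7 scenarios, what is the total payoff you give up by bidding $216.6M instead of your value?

The deviation costs you only when the competing bid falls strictly between $106.9M and $216.6M; elsewhere both bids give the same outcome.
$195.5M: truthful payoff $0M, deviation payoff −$88.6M → loss $88.6M.
$187.9M: truthful payoff $0M, deviation payoff −$81M → loss $81M.
$117.4M: truthful payoff $0M, deviation payoff −$10.5M → loss $10.5M.
$144.3M: truthful payoff $0M, deviation payoff −$37.4M → loss $37.4M.
$113.1M: truthful payoff $0M, deviation payoff −$6.2M → loss $6.2M.
$174.2M: truthful payoff $0M, deviation payoff −$67.3M → loss $67.3M.
$128.7M: truthful payoff $0M, deviation payoff −$21.8M → loss $21.8M.
Total loss = $88.6M + $81M + $10.5M + $37.4M + $6.2M + $67.3M + $21.8M = $312.8M.
Because the price is fixed by the runner-up's bid, deviating from your value can only change a good outcome into a bad one — never the reverse.

$312.8M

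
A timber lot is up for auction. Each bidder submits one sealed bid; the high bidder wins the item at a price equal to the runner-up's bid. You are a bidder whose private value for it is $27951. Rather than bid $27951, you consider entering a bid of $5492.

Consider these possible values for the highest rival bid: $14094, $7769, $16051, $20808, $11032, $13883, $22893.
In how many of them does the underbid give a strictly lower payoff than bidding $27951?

The deviation hurts exactly when the highest competing bid lies strictly between $5492 and $27951 — underbidding then forfeits a profitable win.
$14094: inside the interval → strictly worse (loss $13857).
$7769: inside the interval → strictly worse (loss $20182).
$16051: inside the interval → strictly worse (loss $11900).
$20808: inside the interval → strictly worse (loss $7143).
$11032: inside the interval → strictly worse (loss $16919).
$13883: inside the interval → strictly worse (loss $14068).
$22893: inside the interval → strictly worse (loss $5058).
Count: 7.

7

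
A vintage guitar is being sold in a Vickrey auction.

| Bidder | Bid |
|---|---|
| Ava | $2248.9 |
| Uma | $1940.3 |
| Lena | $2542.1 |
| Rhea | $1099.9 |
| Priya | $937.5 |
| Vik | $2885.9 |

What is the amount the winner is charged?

Highest bid: Vik at $2885.9, so Vik wins.
Second-highest bid: Lena at $2542.1 — that is the price the winner pays.

$2542.1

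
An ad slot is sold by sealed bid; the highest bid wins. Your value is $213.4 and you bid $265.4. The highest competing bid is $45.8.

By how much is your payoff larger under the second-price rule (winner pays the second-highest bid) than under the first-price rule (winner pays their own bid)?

You have the highest bid, so you win under either rule.
Second-price: pay $45.8 → payoff $167.6.
First-price: pay your own bid $265.4 → payoff −$52.
Difference = $167.6 − (−$52) = $219.6.

$219.6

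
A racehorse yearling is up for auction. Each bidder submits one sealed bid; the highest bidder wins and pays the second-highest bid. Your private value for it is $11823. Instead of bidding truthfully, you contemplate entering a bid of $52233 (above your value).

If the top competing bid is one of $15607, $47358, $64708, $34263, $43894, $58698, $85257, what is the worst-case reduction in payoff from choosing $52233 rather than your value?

$35535

$15607: truthful gives $0, deviation gives −$3784 → loss $3784.
$47358: truthful gives $0, deviation gives −$35535 → loss $35535.
$64708: same outcome either way → loss $0.
$34263: truthful gives $0, deviation gives −$22440 → loss $22440.
$43894: truthful gives $0, deviation gives −$32071 → loss $32071.
$58698: same outcome either way → loss $0.
$85257: same outcome either way → loss $0.
Maximum loss: $35535.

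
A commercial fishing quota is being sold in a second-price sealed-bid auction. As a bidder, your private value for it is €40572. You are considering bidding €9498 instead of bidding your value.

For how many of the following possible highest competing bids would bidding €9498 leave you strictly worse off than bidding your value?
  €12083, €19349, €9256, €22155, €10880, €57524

4

The deviation hurts exactly when the highest competing bid lies strictly between €9498 and €40572 — underbidding then forfeits a profitable win.
€12083: inside the interval → strictly worse (loss €28489).
€19349: inside the interval → strictly worse (loss €21223).
€9256: below both → same outcome either way.
€22155: inside the interval → strictly worse (loss €18417).
€10880: inside the interval → strictly worse (loss €29692).
€57524: above both → same outcome either way.
Count: 4.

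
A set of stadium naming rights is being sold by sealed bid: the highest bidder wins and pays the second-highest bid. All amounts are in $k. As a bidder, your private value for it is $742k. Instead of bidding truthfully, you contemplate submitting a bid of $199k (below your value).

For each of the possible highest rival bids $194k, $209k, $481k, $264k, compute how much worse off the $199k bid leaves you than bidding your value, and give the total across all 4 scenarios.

$1272k

The deviation costs you only when the competing bid falls strictly between $199k and $742k; elsewhere both bids give the same outcome.
$194k: outcomes coincide → loss $0k.
$209k: truthful payoff $533k, deviation payoff $0k → loss $533k.
$481k: truthful payoff $261k, deviation payoff $0k → loss $261k.
$264k: truthful payoff $478k, deviation payoff $0k → loss $478k.
Total loss = $533k + $261k + $478k = $1272k.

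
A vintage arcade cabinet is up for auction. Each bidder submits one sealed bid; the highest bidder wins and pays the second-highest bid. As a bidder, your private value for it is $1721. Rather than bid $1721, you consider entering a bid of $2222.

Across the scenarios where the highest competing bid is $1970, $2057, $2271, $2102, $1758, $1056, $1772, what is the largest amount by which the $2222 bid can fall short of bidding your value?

$1970: truthful gives $0, deviation gives −$249 → loss $249.
$2057: truthful gives $0, deviation gives −$336 → loss $336.
$2271: same outcome either way → loss $0.
$2102: truthful gives $0, deviation gives −$381 → loss $381.
$1758: truthful gives $0, deviation gives −$37 → loss $37.
$1056: same outcome either way → loss $0.
$1772: truthful gives $0, deviation gives −$51 → loss $51.
Maximum loss: $381.

$381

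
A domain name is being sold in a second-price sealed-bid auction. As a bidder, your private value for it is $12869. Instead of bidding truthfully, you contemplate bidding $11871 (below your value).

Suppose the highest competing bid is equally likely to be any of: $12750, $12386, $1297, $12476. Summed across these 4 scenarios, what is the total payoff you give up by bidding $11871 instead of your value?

$995

The deviation costs you only when the competing bid falls strictly between $11871 and $12869; elsewhere both bids give the same outcome.
$12750: truthful payoff $119, deviation payoff $0 → loss $119.
$12386: truthful payoff $483, deviation payoff $0 → loss $483.
$1297: outcomes coincide → loss $0.
$12476: truthful payoff $393, deviation payoff $0 → loss $393.
Total loss = $119 + $483 + $393 = $995.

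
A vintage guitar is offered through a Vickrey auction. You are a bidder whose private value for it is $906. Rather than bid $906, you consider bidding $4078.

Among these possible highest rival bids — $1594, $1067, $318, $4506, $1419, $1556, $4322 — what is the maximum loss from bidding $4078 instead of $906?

$1594: truthful gives $0, deviation gives −$688 → loss $688.
$1067: truthful gives $0, deviation gives −$161 → loss $161.
$318: same outcome either way → loss $0.
$4506: same outcome either way → loss $0.
$1419: truthful gives $0, deviation gives −$513 → loss $513.
$1556: truthful gives $0, deviation gives −$650 → loss $650.
$4322: same outcome either way → loss $0.
Maximum loss: $688.

$688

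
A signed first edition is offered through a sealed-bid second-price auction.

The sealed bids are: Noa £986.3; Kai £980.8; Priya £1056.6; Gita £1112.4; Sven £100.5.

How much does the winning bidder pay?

Highest bid: Gita at £1112.4, so Gita wins.
Second-highest bid: Priya at £1056.6 — that is the price the winner pays.

£1056.6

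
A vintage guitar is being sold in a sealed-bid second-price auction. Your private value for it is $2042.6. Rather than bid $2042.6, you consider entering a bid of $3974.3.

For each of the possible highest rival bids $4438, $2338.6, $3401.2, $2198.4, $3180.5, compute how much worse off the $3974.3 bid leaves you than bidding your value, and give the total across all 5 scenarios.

The deviation costs you only when the competing bid falls strictly between $2042.6 and $3974.3; elsewhere both bids give the same outcome.
$4438: outcomes coincide → loss $0.
$2338.6: truthful payoff $0, deviation payoff −$296 → loss $296.
$3401.2: truthful payoff $0, deviation payoff −$1358.6 → loss $1358.6.
$2198.4: truthful payoff $0, deviation payoff −$155.8 → loss $155.8.
$3180.5: truthful payoff $0, deviation payoff −$1137.9 → loss $1137.9.
Total loss = $296 + $1358.6 + $155.8 + $1137.9 = $2948.3.
Because the price is fixed by the runner-up's bid, deviating from your value can only change a good outcome into a bad one — never the reverse.

$2948.3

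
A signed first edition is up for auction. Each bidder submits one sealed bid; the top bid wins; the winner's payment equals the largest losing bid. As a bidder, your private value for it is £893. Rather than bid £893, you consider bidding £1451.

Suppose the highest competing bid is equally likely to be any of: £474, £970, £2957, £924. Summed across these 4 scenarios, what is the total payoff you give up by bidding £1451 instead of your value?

The deviation costs you only when the competing bid falls strictly between £893 and £1451; elsewhere both bids give the same outcome.
£474: outcomes coincide → loss £0.
£970: truthful payoff £0, deviation payoff −£77 → loss £77.
£2957: outcomes coincide → loss £0.
£924: truthful payoff £0, deviation payoff −£31 → loss £31.
Total loss = £77 + £31 = £108.
Truthful bidding weakly dominates here: raising your bid can only win items priced above your value, and lowering it can only forfeit items priced below.

£108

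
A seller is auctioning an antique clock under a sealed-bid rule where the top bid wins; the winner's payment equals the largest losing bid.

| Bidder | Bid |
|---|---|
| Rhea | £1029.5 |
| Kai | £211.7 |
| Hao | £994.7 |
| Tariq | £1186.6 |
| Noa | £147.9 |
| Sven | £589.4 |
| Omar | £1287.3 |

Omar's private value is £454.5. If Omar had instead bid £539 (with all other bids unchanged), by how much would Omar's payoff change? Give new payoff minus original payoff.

The highest bid among the other bidders is £1186.6; Omar's bid doesn't change that.
Original bid £1287.3: Omar is highest, pays the top rival bid £1186.6; payoff £454.5 − £1186.6 = −£732.1.
Alternative bid £539: Omar is not highest (top rival bid is £1186.6); payoff £0.
Change in payoff = £0 − (−£732.1) = £732.1.

£732.1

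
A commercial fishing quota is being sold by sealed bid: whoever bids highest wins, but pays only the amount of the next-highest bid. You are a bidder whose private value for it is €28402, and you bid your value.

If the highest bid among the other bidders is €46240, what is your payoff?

€0

Your bid €28402 is below the highest competing bid €46240, so you lose.
A losing bidder pays nothing and receives nothing: payoff = €0.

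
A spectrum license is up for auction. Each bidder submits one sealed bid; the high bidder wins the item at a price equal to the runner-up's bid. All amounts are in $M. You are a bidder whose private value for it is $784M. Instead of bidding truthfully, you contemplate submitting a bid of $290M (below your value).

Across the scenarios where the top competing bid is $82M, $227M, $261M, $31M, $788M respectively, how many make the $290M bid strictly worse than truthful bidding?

0

The deviation hurts exactly when the highest competing bid lies strictly between $290M and $784M — underbidding then forfeits a profitable win.
$82M: below both → same outcome either way.
$227M: below both → same outcome either way.
$261M: below both → same outcome either way.
$31M: below both → same outcome either way.
$788M: above both → same outcome either way.
Count: 0.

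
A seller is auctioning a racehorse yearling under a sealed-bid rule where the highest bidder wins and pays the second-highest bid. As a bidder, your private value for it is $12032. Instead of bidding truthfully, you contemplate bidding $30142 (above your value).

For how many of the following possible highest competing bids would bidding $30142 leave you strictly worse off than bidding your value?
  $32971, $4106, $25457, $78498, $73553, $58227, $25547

The deviation hurts exactly when the highest competing bid lies strictly between $12032 and $30142 — overbidding then wins at a price above your value.
$32971: above both → same outcome either way.
$4106: below both → same outcome either way.
$25457: inside the interval → strictly worse (loss $13425).
$78498: above both → same outcome either way.
$73553: above both → same outcome either way.
$58227: above both → same outcome either way.
$25547: inside the interval → strictly worse (loss $13515).
Count: 2.

2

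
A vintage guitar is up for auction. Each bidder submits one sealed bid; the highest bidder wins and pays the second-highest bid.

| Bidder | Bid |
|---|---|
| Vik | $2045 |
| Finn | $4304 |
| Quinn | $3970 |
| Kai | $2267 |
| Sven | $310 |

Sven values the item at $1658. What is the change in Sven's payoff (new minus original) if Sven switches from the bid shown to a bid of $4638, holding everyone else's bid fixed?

−$2646

The highest bid among the other bidders is $4304; Sven's bid doesn't change that.
Original bid $310: Sven is not highest (top rival bid is $4304); payoff $0.
Alternative bid $4638: Sven is highest, pays the top rival bid $4304; payoff $1658 − $4304 = −$2646.
Change in payoff = −$2646 − ($0) = −$2646.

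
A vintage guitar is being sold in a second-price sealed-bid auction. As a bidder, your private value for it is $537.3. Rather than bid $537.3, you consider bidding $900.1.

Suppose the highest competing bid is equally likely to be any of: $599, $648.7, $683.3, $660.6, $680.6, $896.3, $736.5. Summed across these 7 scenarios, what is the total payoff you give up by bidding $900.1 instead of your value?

The deviation costs you only when the competing bid falls strictly between $537.3 and $900.1; elsewhere both bids give the same outcome.
$599: truthful payoff $0, deviation payoff −$61.7 → loss $61.7.
$648.7: truthful payoff $0, deviation payoff −$111.4 → loss $111.4.
$683.3: truthful payoff $0, deviation payoff −$146 → loss $146.
$660.6: truthful payoff $0, deviation payoff −$123.3 → loss $123.3.
$680.6: truthful payoff $0, deviation payoff −$143.3 → loss $143.3.
$896.3: truthful payoff $0, deviation payoff −$359 → loss $359.
$736.5: truthful payoff $0, deviation payoff −$199.2 → loss $199.2.
Total loss = $61.7 + $111.4 + $146 + $123.3 + $143.3 + $359 + $199.2 = $1143.9.
Because the price is fixed by the runner-up's bid, deviating from your value can only change a good outcome into a bad one — never the reverse.

$1143.9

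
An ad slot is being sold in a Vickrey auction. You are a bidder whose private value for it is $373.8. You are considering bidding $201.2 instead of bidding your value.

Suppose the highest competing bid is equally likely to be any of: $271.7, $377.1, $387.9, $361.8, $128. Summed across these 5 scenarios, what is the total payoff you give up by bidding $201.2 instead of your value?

The deviation costs you only when the competing bid falls strictly between $201.2 and $373.8; elsewhere both bids give the same outcome.
$271.7: truthful payoff $102.1, deviation payoff $0 → loss $102.1.
$377.1: outcomes coincide → loss $0.
$387.9: outcomes coincide → loss $0.
$361.8: truthful payoff $12, deviation payoff $0 → loss $12.
$128: outcomes coincide → loss $0.
Total loss = $102.1 + $12 = $114.1.
In a second-price auction your bid sets only whether you win, not what you pay, so bidding your true value is weakly dominant.

$114.1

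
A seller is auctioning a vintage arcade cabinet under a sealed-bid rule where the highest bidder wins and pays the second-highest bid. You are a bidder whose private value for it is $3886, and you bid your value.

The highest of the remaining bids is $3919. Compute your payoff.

Your bid $3886 is below the highest competing bid $3919, so you lose.
A losing bidder pays nothing and receives nothing: payoff = $0.

$0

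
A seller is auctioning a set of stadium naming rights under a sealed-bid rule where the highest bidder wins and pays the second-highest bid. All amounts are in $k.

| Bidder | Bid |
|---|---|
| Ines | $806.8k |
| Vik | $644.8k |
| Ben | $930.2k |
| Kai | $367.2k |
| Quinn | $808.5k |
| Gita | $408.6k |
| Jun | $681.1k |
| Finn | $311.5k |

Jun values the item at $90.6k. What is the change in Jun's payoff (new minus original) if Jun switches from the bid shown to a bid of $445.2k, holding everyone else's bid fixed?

$0k

The highest bid among the other bidders is $930.2k; Jun's bid doesn't change that.
Original bid $681.1k: Jun is not highest (top rival bid is $930.2k); payoff $0k.
Alternative bid $445.2k: Jun is not highest (top rival bid is $930.2k); payoff $0k.
Change in payoff = $0k − ($0k) = $0k.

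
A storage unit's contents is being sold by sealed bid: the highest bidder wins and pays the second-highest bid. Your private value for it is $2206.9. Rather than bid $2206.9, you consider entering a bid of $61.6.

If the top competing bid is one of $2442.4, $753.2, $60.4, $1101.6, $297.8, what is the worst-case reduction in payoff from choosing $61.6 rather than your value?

$1909.1

$2442.4: same outcome either way → loss $0.
$753.2: truthful gives $1453.7, deviation gives $0 → loss $1453.7.
$60.4: same outcome either way → loss $0.
$1101.6: truthful gives $1105.3, deviation gives $0 → loss $1105.3.
$297.8: truthful gives $1909.1, deviation gives $0 → loss $1909.1.
Maximum loss: $1909.1.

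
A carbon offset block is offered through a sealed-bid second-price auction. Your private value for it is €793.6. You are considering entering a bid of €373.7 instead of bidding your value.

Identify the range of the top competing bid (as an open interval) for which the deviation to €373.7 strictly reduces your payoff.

If the competing bid is below €373.7, both bids win at the same price — no difference.
If it is above €793.6, both bids lose — no difference.
If it lies strictly between €373.7 and €793.6, bidding your value wins at a price below your value (positive payoff) while bidding €373.7 loses (payoff 0).
So the deviation strictly hurts on the open interval (€373.7, €793.6).

(€373.7, €793.6)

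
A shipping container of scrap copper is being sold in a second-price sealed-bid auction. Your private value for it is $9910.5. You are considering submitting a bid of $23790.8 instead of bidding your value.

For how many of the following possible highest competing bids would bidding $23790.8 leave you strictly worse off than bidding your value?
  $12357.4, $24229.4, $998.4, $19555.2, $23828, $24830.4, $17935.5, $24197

3

The deviation hurts exactly when the highest competing bid lies strictly between $9910.5 and $23790.8 — overbidding then wins at a price above your value.
$12357.4: inside the interval → strictly worse (loss $2446.9).
$24229.4: above both → same outcome either way.
$998.4: below both → same outcome either way.
$19555.2: inside the interval → strictly worse (loss $9644.7).
$23828: above both → same outcome either way.
$24830.4: above both → same outcome either way.
$17935.5: inside the interval → strictly worse (loss $8025).
$24197: above both → same outcome either way.
Count: 3.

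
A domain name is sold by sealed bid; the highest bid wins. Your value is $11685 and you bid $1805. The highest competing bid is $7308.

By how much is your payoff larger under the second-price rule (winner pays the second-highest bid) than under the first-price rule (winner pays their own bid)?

Your bid $1805 is below $7308, so you lose under either rule.
Payoff is $0 in both cases; difference = $0.

$0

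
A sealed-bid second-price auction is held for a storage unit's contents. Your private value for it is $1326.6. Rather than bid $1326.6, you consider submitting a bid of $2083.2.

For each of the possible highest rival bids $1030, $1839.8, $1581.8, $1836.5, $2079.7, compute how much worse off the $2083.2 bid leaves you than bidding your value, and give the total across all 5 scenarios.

$2031.4

The deviation costs you only when the competing bid falls strictly between $1326.6 and $2083.2; elsewhere both bids give the same outcome.
$1030: outcomes coincide → loss $0.
$1839.8: truthful payoff $0, deviation payoff −$513.2 → loss $513.2.
$1581.8: truthful payoff $0, deviation payoff −$255.2 → loss $255.2.
$1836.5: truthful payoff $0, deviation payoff −$509.9 → loss $509.9.
$2079.7: truthful payoff $0, deviation payoff −$753.1 → loss $753.1.
Total loss = $513.2 + $255.2 + $509.9 + $753.1 = $2031.4.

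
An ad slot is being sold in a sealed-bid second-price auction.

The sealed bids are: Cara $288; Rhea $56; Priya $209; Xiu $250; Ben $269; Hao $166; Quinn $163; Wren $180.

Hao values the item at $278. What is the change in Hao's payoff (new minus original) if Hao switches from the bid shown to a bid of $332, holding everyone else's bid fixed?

−$10

The highest bid among the other bidders is $288; Hao's bid doesn't change that.
Original bid $166: Hao is not highest (top rival bid is $288); payoff $0.
Alternative bid $332: Hao is highest, pays the top rival bid $288; payoff $278 − $288 = −$10.
Change in payoff = −$10 − ($0) = −$10.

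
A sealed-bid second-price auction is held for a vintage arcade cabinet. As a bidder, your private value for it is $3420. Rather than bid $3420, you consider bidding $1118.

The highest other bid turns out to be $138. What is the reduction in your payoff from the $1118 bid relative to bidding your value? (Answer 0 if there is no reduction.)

$0

Bidding your value $3420: you win (since $3420 > $138) and pay $138. Payoff $3282.
Bidding $1118: you win and pay $138. Payoff $3420 − $138 = $3282.
Difference = $3282 − $3282 = $0; both bids lead to the same outcome because the competing bid is below both your value and your alternative bid.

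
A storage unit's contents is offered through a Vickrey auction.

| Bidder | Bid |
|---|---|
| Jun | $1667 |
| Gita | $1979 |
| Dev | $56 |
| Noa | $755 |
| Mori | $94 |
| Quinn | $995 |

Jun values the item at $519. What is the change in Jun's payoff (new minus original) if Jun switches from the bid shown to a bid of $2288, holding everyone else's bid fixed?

The highest bid among the other bidders is $1979; Jun's bid doesn't change that.
Original bid $1667: Jun is not highest (top rival bid is $1979); payoff $0.
Alternative bid $2288: Jun is highest, pays the top rival bid $1979; payoff $519 − $1979 = −$1460.
Change in payoff = −$1460 − ($0) = −$1460.

−$1460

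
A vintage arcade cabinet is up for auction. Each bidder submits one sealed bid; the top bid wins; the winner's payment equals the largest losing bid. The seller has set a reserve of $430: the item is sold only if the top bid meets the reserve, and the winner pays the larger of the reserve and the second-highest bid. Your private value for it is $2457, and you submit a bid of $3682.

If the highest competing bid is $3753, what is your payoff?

Your bid $3682 is below the highest competing bid $3753, so you lose. Payoff $0.

$0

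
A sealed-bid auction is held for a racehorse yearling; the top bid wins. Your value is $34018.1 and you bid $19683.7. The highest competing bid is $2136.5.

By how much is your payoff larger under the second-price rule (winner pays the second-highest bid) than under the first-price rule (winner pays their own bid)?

$17547.2

You have the highest bid, so you win under either rule.
Second-price: pay $2136.5 → payoff $31881.6.
First-price: pay your own bid $19683.7 → payoff $14334.4.
Difference = $31881.6 − ($14334.4) = $17547.2.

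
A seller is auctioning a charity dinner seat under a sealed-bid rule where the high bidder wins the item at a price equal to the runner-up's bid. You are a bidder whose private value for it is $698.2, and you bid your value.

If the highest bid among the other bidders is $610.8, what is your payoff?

$87.4

Your bid $698.2 exceeds the highest competing bid $610.8, so you win.
In a second-price auction the winner pays the second-highest bid, $610.8.
Payoff = value − price = $698.2 − $610.8 = $87.4.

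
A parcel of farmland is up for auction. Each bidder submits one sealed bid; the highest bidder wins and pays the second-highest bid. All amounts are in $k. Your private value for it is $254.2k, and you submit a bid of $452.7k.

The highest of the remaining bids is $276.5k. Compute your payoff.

Your bid $452.7k exceeds the highest competing bid $276.5k, so you win.
In a second-price auction the winner pays the second-highest bid, $276.5k.
Payoff = value − price = $254.2k − $276.5k = −$22.3k.

−$22.3k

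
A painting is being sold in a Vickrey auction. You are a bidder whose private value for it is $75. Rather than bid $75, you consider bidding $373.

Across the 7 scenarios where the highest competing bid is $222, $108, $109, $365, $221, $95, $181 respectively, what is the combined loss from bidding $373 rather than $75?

The deviation costs you only when the competing bid falls strictly between $75 and $373; elsewhere both bids give the same outcome.
$222: truthful payoff $0, deviation payoff −$147 → loss $147.
$108: truthful payoff $0, deviation payoff −$33 → loss $33.
$109: truthful payoff $0, deviation payoff −$34 → loss $34.
$365: truthful payoff $0, deviation payoff −$290 → loss $290.
$221: truthful payoff $0, deviation payoff −$146 → loss $146.
$95: truthful payoff $0, deviation payoff −$20 → loss $20.
$181: truthful payoff $0, deviation payoff −$106 → loss $106.
Total loss = $147 + $33 + $34 + $290 + $146 + $20 + $106 = $776.
Because the price is fixed by the runner-up's bid, deviating from your value can only change a good outcome into a bad one — never the reverse.

$776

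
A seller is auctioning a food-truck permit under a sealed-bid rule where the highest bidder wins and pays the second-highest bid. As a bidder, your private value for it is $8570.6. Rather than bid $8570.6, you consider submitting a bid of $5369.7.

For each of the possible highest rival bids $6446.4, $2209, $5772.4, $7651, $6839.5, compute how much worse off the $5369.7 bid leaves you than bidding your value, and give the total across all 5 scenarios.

The deviation costs you only when the competing bid falls strictly between $5369.7 and $8570.6; elsewhere both bids give the same outcome.
$6446.4: truthful payoff $2124.2, deviation payoff $0 → loss $2124.2.
$2209: outcomes coincide → loss $0.
$5772.4: truthful payoff $2798.2, deviation payoff $0 → loss $2798.2.
$7651: truthful payoff $919.6, deviation payoff $0 → loss $919.6.
$6839.5: truthful payoff $1731.1, deviation payoff $0 → loss $1731.1.
Total loss = $2124.2 + $2798.2 + $919.6 + $1731.1 = $7573.1.
In a second-price auction your bid sets only whether you win, not what you pay, so bidding your true value is weakly dominant.

$7573.1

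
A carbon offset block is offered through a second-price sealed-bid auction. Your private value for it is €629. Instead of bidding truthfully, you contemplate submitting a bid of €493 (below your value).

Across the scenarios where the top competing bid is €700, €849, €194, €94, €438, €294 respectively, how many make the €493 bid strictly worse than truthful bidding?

0

The deviation hurts exactly when the highest competing bid lies strictly between €493 and €629 — underbidding then forfeits a profitable win.
€700: above both → same outcome either way.
€849: above both → same outcome either way.
€194: below both → same outcome either way.
€94: below both → same outcome either way.
€438: below both → same outcome either way.
€294: below both → same outcome either way.
Count: 0.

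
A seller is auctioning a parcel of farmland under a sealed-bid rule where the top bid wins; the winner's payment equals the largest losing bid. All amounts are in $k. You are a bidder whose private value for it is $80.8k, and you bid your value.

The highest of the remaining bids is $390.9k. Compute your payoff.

Your bid $80.8k is below the highest competing bid $390.9k, so you lose.
A losing bidder pays nothing and receives nothing: payoff = $0k.

$0k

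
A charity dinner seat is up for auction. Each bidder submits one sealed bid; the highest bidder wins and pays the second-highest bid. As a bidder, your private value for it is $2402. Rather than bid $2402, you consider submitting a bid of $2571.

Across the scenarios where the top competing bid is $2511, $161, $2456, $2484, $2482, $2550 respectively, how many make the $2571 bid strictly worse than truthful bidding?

5

The deviation hurts exactly when the highest competing bid lies strictly between $2402 and $2571 — overbidding then wins at a price above your value.
$2511: inside the interval → strictly worse (loss $109).
$161: below both → same outcome either way.
$2456: inside the interval → strictly worse (loss $54).
$2484: inside the interval → strictly worse (loss $82).
$2482: inside the interval → strictly worse (loss $80).
$2550: inside the interval → strictly worse (loss $148).
Count: 5.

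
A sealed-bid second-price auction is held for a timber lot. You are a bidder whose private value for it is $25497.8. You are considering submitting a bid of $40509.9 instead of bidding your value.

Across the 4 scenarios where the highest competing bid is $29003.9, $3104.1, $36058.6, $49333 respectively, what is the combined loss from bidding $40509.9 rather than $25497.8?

The deviation costs you only when the competing bid falls strictly between $25497.8 and $40509.9; elsewhere both bids give the same outcome.
$29003.9: truthful payoff $0, deviation payoff −$3506.1 → loss $3506.1.
$3104.1: outcomes coincide → loss $0.
$36058.6: truthful payoff $0, deviation payoff −$10560.8 → loss $10560.8.
$49333: outcomes coincide → loss $0.
Total loss = $3506.1 + $10560.8 = $14066.9.

$14066.9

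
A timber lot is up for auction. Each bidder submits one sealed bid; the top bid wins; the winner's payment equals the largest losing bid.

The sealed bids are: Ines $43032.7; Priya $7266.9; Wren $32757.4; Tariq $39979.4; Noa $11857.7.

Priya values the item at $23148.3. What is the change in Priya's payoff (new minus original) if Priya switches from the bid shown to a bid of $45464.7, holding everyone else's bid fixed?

−$19884.4

The highest bid among the other bidders is $43032.7; Priya's bid doesn't change that.
Original bid $7266.9: Priya is not highest (top rival bid is $43032.7); payoff $0.
Alternative bid $45464.7: Priya is highest, pays the top rival bid $43032.7; payoff $23148.3 − $43032.7 = −$19884.4.
Change in payoff = −$19884.4 − ($0) = −$19884.4.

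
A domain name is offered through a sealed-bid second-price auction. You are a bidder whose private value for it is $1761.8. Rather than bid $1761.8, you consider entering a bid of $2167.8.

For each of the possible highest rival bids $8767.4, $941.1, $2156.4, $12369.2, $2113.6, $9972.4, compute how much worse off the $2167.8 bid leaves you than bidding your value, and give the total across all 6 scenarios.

The deviation costs you only when the competing bid falls strictly between $1761.8 and $2167.8; elsewhere both bids give the same outcome.
$8767.4: outcomes coincide → loss $0.
$941.1: outcomes coincide → loss $0.
$2156.4: truthful payoff $0, deviation payoff −$394.6 → loss $394.6.
$12369.2: outcomes coincide → loss $0.
$2113.6: truthful payoff $0, deviation payoff −$351.8 → loss $351.8.
$9972.4: outcomes coincide → loss $0.
Total loss = $394.6 + $351.8 = $746.4.
Because the price is fixed by the runner-up's bid, deviating from your value can only change a good outcome into a bad one — never the reverse.

$746.4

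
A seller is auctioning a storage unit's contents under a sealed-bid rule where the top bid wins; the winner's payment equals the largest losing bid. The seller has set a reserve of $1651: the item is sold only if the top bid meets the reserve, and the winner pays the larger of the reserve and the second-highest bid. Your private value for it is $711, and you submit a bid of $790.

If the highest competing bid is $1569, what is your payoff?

$0

Your bid $790 is below the highest competing bid $1569, so you lose. Payoff $0.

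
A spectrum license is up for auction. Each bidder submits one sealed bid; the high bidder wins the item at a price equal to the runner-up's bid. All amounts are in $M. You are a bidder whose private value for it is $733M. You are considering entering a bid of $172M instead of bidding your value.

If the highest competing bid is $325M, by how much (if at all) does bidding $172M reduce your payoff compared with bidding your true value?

Bidding your value $733M: you win (since $733M > $325M) and pay $325M. Payoff $408M.
Bidding $172M: you lose. Payoff $0M.
The competing bid $325M lies between your shaded bid and your value, so underbidding forfeits an item you could have won at a profitable price.
Loss from deviating = $408M − ($0M) = $408M.

$408M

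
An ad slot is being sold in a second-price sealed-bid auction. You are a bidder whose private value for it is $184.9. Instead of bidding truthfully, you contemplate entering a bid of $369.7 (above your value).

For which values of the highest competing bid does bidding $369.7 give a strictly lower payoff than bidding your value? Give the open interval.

($184.9, $369.7)

If the competing bid is below $184.9, both bids win at the same price — no difference.
If it is above $369.7, both bids lose — no difference.
If it lies strictly between $184.9 and $369.7, bidding your value loses (payoff 0) while bidding $369.7 wins at a price above your value (payoff negative).
So the deviation strictly hurts on the open interval ($184.9, $369.7).
Because the price is fixed by the runner-up's bid, deviating from your value can only change a good outcome into a bad one — never the reverse.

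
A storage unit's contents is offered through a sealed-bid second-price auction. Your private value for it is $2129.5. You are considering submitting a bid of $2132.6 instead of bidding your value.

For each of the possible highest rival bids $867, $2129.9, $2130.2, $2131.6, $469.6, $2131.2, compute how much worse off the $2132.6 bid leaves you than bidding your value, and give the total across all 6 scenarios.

$4.9

The deviation costs you only when the competing bid falls strictly between $2129.5 and $2132.6; elsewhere both bids give the same outcome.
$867: outcomes coincide → loss $0.
$2129.9: truthful payoff $0, deviation payoff −$0.4 → loss $0.4.
$2130.2: truthful payoff $0, deviation payoff −$0.7 → loss $0.7.
$2131.6: truthful payoff $0, deviation payoff −$2.1 → loss $2.1.
$469.6: outcomes coincide → loss $0.
$2131.2: truthful payoff $0, deviation payoff −$1.7 → loss $1.7.
Total loss = $0.4 + $0.7 + $2.1 + $1.7 = $4.9.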